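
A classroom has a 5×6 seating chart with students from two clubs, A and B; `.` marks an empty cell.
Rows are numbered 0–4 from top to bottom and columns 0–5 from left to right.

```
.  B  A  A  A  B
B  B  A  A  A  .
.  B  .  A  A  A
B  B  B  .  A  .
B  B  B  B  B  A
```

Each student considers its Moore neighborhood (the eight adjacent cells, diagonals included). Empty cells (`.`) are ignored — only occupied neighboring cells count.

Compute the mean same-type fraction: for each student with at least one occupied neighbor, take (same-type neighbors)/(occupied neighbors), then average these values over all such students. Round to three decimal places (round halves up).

(0,1)B 2/4
(0,2)A 3/5
(0,3)A 5/5
(0,4)A 3/4
(0,5)B 0/2
(1,0)B 3/3
(1,1)B 3/5
(1,2)A 4/7
(1,3)A 7/7
(1,4)A 6/7
(2,1)B 5/6
(2,3)A 5/6
(2,4)A 5/5
(2,5)A 3/3
(3,0)B 4/4
(3,1)B 6/6
(3,2)B 5/6
(3,4)A 4/6
(4,0)B 3/3
(4,1)B 5/5
(4,2)B 4/4
(4,3)B 3/4
(4,4)B 1/3
(4,5)A 1/2
Sum over 24 students: 2/4 + 3/5 + 5/5 + 3/4 + 0/2 + 3/3 + 3/5 + 4/7 + 7/7 + 6/7 + 5/6 + 5/6 + 5/5 + 3/3 + 4/4 + 6/6 + 5/6 + 4/6 + 3/3 + 5/5 + 4/4 + 3/4 + 1/3 + 1/2 = 652/35; mean = 652/35 ÷ 24 = 163/210 = 0.776190… → 0.776.

0.776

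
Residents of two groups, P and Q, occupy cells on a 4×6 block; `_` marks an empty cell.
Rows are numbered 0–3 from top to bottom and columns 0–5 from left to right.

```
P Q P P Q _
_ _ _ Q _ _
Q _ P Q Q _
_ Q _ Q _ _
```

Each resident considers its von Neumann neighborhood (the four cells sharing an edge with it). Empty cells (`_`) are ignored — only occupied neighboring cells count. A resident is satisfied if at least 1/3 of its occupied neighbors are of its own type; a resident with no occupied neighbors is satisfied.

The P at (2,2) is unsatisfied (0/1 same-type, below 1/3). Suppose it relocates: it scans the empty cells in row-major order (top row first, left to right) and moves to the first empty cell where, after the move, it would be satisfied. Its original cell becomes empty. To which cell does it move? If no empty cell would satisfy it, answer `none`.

(1,0)

Vacating (2,2). Empty cells in order:
  (0,5): 0/1 same-type → still unsatisfied.
  (1,0): 1/2 same-type → satisfied — stop here.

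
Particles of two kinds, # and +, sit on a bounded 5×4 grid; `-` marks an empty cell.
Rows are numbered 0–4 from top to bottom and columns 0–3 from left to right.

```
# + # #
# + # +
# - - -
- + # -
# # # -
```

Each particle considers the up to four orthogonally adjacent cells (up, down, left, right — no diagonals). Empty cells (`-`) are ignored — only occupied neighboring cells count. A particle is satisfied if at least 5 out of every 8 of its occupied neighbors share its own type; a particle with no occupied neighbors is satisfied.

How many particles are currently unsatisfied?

8

Row 0: (0,0)# 1/2 not · (0,1)+ 1/3 not · (0,2)# 2/3 satisfied · (0,3)# 1/2 not
Row 1: (1,0)# 2/3 satisfied · (1,1)+ 1/3 not · (1,2)# 1/3 not · (1,3)+ 0/2 not
Row 2: (2,0)# 1/1 satisfied
Row 3: (3,1)+ 0/2 not · (3,2)# 1/2 not
Row 4: (4,0)# 1/1 satisfied · (4,1)# 2/3 satisfied · (4,2)# 2/2 satisfied
Unsatisfied: (0,0), (0,1), (0,3), (1,1), (1,2), (1,3), (3,1), (3,2) — 8 in total.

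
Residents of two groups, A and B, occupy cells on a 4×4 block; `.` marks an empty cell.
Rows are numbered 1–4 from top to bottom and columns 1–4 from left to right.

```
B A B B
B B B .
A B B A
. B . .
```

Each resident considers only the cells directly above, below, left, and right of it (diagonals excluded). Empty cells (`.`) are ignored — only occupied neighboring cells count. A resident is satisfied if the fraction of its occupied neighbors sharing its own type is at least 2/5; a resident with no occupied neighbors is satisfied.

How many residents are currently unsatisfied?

3

(1,1)B 1/2 satisfied
(1,2)A 0/3 not
(1,3)B 2/3 satisfied
(1,4)B 1/1 satisfied
(2,1)B 2/3 satisfied
(2,2)B 3/4 satisfied
(2,3)B 3/3 satisfied
(3,1)A 0/2 not
(3,2)B 3/4 satisfied
(3,3)B 2/3 satisfied
(3,4)A 0/1 not
(4,2)B 1/1 satisfied
Unsatisfied: (1,2), (3,1), (3,4) — 3 in total.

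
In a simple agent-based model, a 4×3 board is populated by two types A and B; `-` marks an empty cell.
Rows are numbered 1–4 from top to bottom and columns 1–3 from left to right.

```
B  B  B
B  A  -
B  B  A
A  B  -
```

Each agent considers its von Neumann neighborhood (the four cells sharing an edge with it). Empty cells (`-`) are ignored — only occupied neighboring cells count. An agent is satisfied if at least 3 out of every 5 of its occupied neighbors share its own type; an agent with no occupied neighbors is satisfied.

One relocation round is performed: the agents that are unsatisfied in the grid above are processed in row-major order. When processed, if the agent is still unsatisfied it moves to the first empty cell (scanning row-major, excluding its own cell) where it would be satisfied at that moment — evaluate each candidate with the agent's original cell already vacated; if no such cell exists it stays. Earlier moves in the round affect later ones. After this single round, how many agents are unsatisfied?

Initially unsatisfied (in order): (2,2), (3,2), (3,3), (4,1), (4,2).
  (2,2): no empty cell satisfies it; stays.
  (3,2): no empty cell satisfies it; stays.
  (3,3): no empty cell satisfies it; stays.
  (4,1) → (2,3).
  (4,2): now satisfied by earlier moves; stays.
Resulting grid:
B B B
B A A
B B A
- B -
Unsatisfied now: (1,3), (2,2), (3,2), (3,3).

4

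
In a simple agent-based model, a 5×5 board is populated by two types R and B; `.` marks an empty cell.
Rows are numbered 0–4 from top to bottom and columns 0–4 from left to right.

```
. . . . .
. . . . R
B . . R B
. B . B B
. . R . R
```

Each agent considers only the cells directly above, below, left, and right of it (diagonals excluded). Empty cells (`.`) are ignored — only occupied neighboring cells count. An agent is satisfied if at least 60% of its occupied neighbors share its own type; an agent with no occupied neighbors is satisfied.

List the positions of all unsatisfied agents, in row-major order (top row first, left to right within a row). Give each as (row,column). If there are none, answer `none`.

(1,4), (2,3), (2,4), (3,3), (4,4)

(1,4)R 0/1 ✗
(2,0)B 0/0 ✓
(2,3)R 0/2 ✗
(2,4)B 1/3 ✗
(3,1)B 0/0 ✓
(3,3)B 1/2 ✗
(3,4)B 2/3 ✓
(4,2)R 0/0 ✓
(4,4)R 0/1 ✗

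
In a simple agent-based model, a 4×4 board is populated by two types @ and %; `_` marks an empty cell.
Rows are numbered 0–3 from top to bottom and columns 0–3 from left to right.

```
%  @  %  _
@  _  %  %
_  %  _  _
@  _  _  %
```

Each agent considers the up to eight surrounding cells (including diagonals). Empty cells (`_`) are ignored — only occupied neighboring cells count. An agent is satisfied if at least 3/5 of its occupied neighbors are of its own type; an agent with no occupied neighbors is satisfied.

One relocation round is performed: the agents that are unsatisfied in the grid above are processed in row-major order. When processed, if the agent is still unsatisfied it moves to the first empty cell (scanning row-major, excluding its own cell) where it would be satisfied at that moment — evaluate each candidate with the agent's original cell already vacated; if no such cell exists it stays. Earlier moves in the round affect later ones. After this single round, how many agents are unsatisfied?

0

Initially unsatisfied (in order): (0,0), (0,1), (1,0), (2,1), (3,0).
  (0,0) → (0,3).
  (0,1) → (0,0).
  (1,0): no empty cell satisfies it; stays.
  (2,1) → (2,2).
  (3,0): now satisfied by earlier moves; stays.
Resulting grid:
@ _ % %
@ _ % %
_ _ % _
@ _ _ %
All satisfied now.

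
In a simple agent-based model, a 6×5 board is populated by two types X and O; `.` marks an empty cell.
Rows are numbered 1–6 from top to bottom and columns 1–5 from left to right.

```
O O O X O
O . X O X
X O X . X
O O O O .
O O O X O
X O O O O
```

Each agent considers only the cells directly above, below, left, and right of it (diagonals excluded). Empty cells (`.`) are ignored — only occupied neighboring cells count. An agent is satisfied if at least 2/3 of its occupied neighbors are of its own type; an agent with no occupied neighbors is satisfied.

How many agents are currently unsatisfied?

Row 1: (1,1)O 2/2 ok · (1,2)O 2/2 ok · (1,3)O 1/3 unhappy · (1,4)X 0/3 unhappy · (1,5)O 0/2 unhappy
Row 2: (2,1)O 1/2 unhappy · (2,3)X 1/3 unhappy · (2,4)O 0/3 unhappy · (2,5)X 1/3 unhappy
Row 3: (3,1)X 0/3 unhappy · (3,2)O 1/3 unhappy · (3,3)X 1/3 unhappy · (3,5)X 1/1 ok
Row 4: (4,1)O 2/3 ok · (4,2)O 4/4 ok · (4,3)O 3/4 ok · (4,4)O 1/2 unhappy
Row 5: (5,1)O 2/3 ok · (5,2)O 4/4 ok · (5,3)O 3/4 ok · (5,4)X 0/4 unhappy · (5,5)O 1/2 unhappy
Row 6: (6,1)X 0/2 unhappy · (6,2)O 2/3 ok · (6,3)O 3/3 ok · (6,4)O 2/3 ok · (6,5)O 2/2 ok
Unsatisfied: (1,3), (1,4), (1,5), (2,1), (2,3), (2,4), (2,5), (3,1), (3,2), (3,3), (4,4), (5,4), (5,5), (6,1) — 14 in total.

14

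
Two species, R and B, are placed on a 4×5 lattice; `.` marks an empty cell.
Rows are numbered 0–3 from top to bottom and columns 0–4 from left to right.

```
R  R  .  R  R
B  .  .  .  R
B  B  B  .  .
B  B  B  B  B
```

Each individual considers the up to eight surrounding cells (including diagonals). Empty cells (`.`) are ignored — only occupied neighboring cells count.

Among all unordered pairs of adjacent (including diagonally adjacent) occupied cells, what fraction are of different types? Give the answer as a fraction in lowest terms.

1/11

Scan each occupied cell's neighbors to the right and below (and the two forward diagonals) so each pair is counted once.
From row 0: 2 unlike of 6 pairs (running 2/6).
From row 1: 0 unlike of 2 pairs (running 2/8).
From row 2: 0 unlike of 10 pairs (running 2/18).
From row 3: 0 unlike of 4 pairs (running 2/22).
Total adjacent occupied pairs: 22; unlike-type pairs: 2.
2/22 reduces to 1/11.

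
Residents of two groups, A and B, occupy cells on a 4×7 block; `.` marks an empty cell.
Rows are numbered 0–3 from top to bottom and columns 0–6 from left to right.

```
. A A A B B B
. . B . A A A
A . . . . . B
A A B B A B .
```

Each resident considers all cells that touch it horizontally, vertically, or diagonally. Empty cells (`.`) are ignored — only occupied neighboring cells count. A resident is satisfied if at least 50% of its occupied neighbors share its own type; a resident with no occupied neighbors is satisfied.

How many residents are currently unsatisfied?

8

Row 0: (0,1)A 1/2 ✓ · (0,2)A 2/3 ✓ · (0,3)A 2/4 ✓ · (0,4)B 1/4 ✗ · (0,5)B 2/5 ✗ · (0,6)B 1/3 ✗
Row 1: (1,2)B 0/3 ✗ · (1,4)A 2/4 ✓ · (1,5)A 2/6 ✗ · (1,6)A 1/4 ✗
Row 2: (2,0)A 2/2 ✓ · (2,6)B 1/3 ✗
Row 3: (3,0)A 2/2 ✓ · (3,1)A 2/3 ✓ · (3,2)B 1/2 ✓ · (3,3)B 1/2 ✓ · (3,4)A 0/2 ✗ · (3,5)B 1/2 ✓
Unsatisfied: (0,4), (0,5), (0,6), (1,2), (1,5), (1,6), (2,6), (3,4) — 8 in total.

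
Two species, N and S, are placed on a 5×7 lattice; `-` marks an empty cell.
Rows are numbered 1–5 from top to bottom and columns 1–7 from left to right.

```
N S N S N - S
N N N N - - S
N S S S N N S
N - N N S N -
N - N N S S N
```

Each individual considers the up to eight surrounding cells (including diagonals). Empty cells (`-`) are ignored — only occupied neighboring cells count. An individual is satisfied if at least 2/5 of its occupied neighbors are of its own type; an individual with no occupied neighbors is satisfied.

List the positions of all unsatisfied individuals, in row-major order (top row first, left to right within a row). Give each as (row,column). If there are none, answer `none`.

(1,2), (1,4), (2,3), (3,2), (3,3), (3,4), (3,7), (4,5)

Row 1: (1,1)N 2/3 ok · (1,2)S 0/5 unhappy · (1,3)N 3/5 ok · (1,4)S 0/4 unhappy · (1,5)N 1/2 ok · (1,7)S 1/1 ok
Row 2: (2,1)N 3/5 ok · (2,2)N 5/8 ok · (2,3)N 3/8 unhappy · (2,4)N 4/7 ok · (2,7)S 2/3 ok
Row 3: (3,1)N 3/4 ok · (3,2)S 1/7 unhappy · (3,3)S 2/7 unhappy · (3,4)S 2/7 unhappy · (3,5)N 4/6 ok · (3,6)N 2/5 ok · (3,7)S 1/3 unhappy
Row 4: (4,1)N 2/3 ok · (4,3)N 3/6 ok · (4,4)N 4/8 ok · (4,5)S 3/8 unhappy · (4,6)N 3/7 ok
Row 5: (5,1)N 1/1 ok · (5,3)N 3/3 ok · (5,4)N 3/5 ok · (5,5)S 2/5 ok · (5,6)S 2/4 ok · (5,7)N 1/2 ok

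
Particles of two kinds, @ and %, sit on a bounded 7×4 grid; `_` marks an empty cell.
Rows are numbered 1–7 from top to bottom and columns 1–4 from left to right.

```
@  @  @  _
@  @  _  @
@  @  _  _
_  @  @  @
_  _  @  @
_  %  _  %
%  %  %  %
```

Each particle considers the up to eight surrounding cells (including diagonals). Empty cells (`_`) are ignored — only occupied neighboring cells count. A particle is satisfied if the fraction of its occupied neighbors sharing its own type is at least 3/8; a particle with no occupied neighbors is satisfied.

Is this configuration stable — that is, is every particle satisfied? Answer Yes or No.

Yes

(1,1)@ 3/3 ✓
(1,2)@ 4/4 ✓
(1,3)@ 3/3 ✓
(2,1)@ 5/5 ✓
(2,2)@ 6/6 ✓
(2,4)@ 1/1 ✓
(3,1)@ 4/4 ✓
(3,2)@ 5/5 ✓
(4,2)@ 4/4 ✓
(4,3)@ 5/5 ✓
(4,4)@ 3/3 ✓
(5,3)@ 4/6 ✓
(5,4)@ 3/4 ✓
(6,2)% 3/4 ✓
(6,4)% 2/4 ✓
(7,1)% 2/2 ✓
(7,2)% 3/3 ✓
(7,3)% 4/4 ✓
(7,4)% 2/2 ✓
All meet the threshold, so the configuration is stable.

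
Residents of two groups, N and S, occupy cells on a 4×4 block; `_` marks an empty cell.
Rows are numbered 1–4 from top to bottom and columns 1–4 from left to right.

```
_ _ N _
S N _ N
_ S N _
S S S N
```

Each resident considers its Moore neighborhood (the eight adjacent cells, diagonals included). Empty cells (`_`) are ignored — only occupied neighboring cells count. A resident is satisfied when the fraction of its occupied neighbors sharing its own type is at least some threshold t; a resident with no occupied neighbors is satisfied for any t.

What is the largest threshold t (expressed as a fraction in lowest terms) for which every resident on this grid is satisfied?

1/2

(1,3)N 2/2
(2,1)S 1/2
(2,2)N 2/4
(2,4)N 2/2
(3,2)S 4/6
(3,3)N 3/6
(4,1)S 2/2
(4,2)S 3/4
(4,3)S 2/4
(4,4)N 1/2
The smallest same-type fraction is 1/2 at (2,1), which reduces to 1/2. Any threshold above that leaves this resident unsatisfied.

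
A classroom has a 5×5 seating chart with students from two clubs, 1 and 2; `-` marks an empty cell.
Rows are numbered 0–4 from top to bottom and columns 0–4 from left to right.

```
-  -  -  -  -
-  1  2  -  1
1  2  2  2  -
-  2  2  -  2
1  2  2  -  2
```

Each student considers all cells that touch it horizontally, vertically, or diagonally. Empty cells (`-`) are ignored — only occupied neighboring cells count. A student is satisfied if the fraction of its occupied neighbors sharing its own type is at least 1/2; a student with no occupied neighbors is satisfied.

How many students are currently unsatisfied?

4

Row 1: (1,1)1 1/4 ✗ · (1,2)2 3/4 ✓ · (1,4)1 0/1 ✗
Row 2: (2,0)1 1/3 ✗ · (2,1)2 4/6 ✓ · (2,2)2 5/6 ✓ · (2,3)2 4/5 ✓
Row 3: (3,1)2 5/7 ✓ · (3,2)2 6/6 ✓ · (3,4)2 2/2 ✓
Row 4: (4,0)1 0/2 ✗ · (4,1)2 3/4 ✓ · (4,2)2 3/3 ✓ · (4,4)2 1/1 ✓
Unsatisfied: (1,1), (1,4), (2,0), (4,0) — 4 in total.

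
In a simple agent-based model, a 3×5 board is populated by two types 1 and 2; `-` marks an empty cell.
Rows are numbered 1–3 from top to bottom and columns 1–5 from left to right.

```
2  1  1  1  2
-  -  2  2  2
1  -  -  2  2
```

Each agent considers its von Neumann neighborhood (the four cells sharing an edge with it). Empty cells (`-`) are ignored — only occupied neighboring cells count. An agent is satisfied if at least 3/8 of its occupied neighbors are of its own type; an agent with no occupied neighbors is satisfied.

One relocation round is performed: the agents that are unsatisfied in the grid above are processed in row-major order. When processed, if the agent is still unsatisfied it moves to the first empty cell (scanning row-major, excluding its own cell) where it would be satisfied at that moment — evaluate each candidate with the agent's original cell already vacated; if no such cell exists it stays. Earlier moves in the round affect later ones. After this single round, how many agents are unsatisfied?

0

Initially unsatisfied (in order): (1,1), (1,4).
  (1,1) → (2,2).
  (1,4) → (1,1).
Resulting grid:
1 1 1 - 2
- 2 2 2 2
1 - - 2 2
All satisfied now.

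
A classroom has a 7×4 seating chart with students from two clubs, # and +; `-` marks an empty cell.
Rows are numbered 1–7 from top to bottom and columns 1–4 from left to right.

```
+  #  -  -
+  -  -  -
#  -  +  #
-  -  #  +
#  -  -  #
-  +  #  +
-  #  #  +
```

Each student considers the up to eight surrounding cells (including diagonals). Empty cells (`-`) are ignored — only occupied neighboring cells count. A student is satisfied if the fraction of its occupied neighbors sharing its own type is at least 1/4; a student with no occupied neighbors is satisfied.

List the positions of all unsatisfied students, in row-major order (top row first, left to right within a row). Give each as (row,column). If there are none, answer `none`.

Row 1: (1,1)+ 1/2 satisfied · (1,2)# 0/2 not
Row 2: (2,1)+ 1/3 satisfied
Row 3: (3,1)# 0/1 not · (3,3)+ 1/3 satisfied · (3,4)# 1/3 satisfied
Row 4: (4,3)# 2/4 satisfied · (4,4)+ 1/4 satisfied
Row 5: (5,1)# 0/1 not · (5,4)# 2/4 satisfied
Row 6: (6,2)+ 0/4 not · (6,3)# 3/6 satisfied · (6,4)+ 1/4 satisfied
Row 7: (7,2)# 2/3 satisfied · (7,3)# 2/5 satisfied · (7,4)+ 1/3 satisfied

(1,2), (3,1), (5,1), (6,2)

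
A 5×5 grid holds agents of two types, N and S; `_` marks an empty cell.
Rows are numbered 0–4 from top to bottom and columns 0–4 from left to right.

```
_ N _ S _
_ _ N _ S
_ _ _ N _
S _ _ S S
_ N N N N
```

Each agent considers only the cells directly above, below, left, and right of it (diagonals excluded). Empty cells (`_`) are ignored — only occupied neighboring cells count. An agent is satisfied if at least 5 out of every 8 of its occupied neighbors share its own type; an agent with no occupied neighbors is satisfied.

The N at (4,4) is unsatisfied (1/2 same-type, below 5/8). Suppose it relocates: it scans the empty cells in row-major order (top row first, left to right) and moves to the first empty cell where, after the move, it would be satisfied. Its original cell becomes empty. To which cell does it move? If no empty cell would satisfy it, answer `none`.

(0,0)

Vacating (4,4). Empty cells in order:
  (0,0): 1/1 same-type → satisfied — stop here.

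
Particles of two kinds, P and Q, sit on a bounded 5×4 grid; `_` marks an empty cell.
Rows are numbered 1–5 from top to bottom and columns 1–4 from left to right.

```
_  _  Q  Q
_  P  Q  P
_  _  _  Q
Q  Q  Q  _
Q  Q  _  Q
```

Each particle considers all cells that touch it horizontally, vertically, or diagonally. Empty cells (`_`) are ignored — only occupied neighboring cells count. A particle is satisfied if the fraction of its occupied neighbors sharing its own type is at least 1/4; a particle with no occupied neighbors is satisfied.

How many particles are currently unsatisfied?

Row 1: (1,3)Q 2/4 ok · (1,4)Q 2/3 ok
Row 2: (2,2)P 0/2 unhappy · (2,3)Q 3/5 ok · (2,4)P 0/4 unhappy
Row 3: (3,4)Q 2/3 ok
Row 4: (4,1)Q 3/3 ok · (4,2)Q 4/4 ok · (4,3)Q 4/4 ok
Row 5: (5,1)Q 3/3 ok · (5,2)Q 4/4 ok · (5,4)Q 1/1 ok
Unsatisfied: (2,2), (2,4) — 2 in total.

2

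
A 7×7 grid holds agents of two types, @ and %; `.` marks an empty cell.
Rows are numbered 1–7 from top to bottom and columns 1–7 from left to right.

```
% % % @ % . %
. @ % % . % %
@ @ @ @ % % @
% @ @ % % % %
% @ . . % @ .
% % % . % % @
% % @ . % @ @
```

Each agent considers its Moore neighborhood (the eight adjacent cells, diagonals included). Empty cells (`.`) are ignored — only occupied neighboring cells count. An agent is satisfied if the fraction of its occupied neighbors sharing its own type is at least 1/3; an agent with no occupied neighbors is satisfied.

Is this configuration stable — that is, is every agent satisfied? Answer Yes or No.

Row 1: (1,1)% 1/2 ✓ · (1,2)% 3/4 ✓ · (1,3)% 3/5 ✓ · (1,4)@ 0/4 ✗ · (1,5)% 2/3 ✓ · (1,7)% 2/2 ✓
Row 2: (2,2)@ 3/7 ✓ · (2,3)% 3/8 ✓ · (2,4)% 4/7 ✓ · (2,6)% 5/6 ✓ · (2,7)% 3/4 ✓
Row 3: (3,1)@ 3/4 ✓ · (3,2)@ 5/7 ✓ · (3,3)@ 5/8 ✓ · (3,4)@ 2/7 ✗ · (3,5)% 6/7 ✓ · (3,6)% 6/7 ✓ · (3,7)@ 0/5 ✗
Row 4: (4,1)% 1/5 ✗ · (4,2)@ 5/7 ✓ · (4,3)@ 5/6 ✓ · (4,4)% 3/6 ✓ · (4,5)% 5/7 ✓ · (4,6)% 5/7 ✓ · (4,7)% 2/4 ✓
Row 5: (5,1)% 3/5 ✓ · (5,2)@ 2/7 ✗ · (5,5)% 5/6 ✓ · (5,6)@ 1/7 ✗
Row 6: (6,1)% 4/5 ✓ · (6,2)% 5/7 ✓ · (6,3)% 2/4 ✓ · (6,5)% 3/5 ✓ · (6,6)% 3/7 ✓ · (6,7)@ 3/4 ✓
Row 7: (7,1)% 3/3 ✓ · (7,2)% 4/5 ✓ · (7,3)@ 0/3 ✗ · (7,5)% 2/3 ✓ · (7,6)@ 2/5 ✓ · (7,7)@ 2/3 ✓
For instance (1,4) has only 0/4 same-type neighbors, below 1/3.

No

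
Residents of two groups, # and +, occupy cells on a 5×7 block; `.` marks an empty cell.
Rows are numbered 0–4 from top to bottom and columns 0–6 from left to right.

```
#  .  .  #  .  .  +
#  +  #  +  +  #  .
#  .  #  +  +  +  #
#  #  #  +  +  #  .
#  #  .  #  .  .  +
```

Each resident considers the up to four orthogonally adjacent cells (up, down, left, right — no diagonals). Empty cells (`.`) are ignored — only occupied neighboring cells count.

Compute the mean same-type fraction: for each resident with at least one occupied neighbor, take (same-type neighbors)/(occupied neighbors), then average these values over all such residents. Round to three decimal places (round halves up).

Row 0: (0,0)# 1/1 · (0,3)# 0/1 · (0,6)+ — no occupied neighbors
Row 1: (1,0)# 2/3 · (1,1)+ 0/2 · (1,2)# 1/3 · (1,3)+ 2/4 · (1,4)+ 2/3 · (1,5)# 0/2
Row 2: (2,0)# 2/2 · (2,2)# 2/3 · (2,3)+ 3/4 · (2,4)+ 4/4 · (2,5)+ 1/4 · (2,6)# 0/1
Row 3: (3,0)# 3/3 · (3,1)# 3/3 · (3,2)# 2/3 · (3,3)+ 2/4 · (3,4)+ 2/3 · (3,5)# 0/2
Row 4: (4,0)# 2/2 · (4,1)# 2/2 · (4,3)# 0/1 · (4,6)+ — no occupied neighbors
Sum over 23 residents: 1/1 + 0/1 + 2/3 + 0/2 + 1/3 + 2/4 + 2/3 + 0/2 + 2/2 + 2/3 + 3/4 + 4/4 + 1/4 + 0/1 + 3/3 + 3/3 + 2/3 + 2/4 + 2/3 + 0/2 + 2/2 + 2/2 + 0/1 = 38/3; mean = 38/3 ÷ 23 = 38/69 = 0.550724… → 0.551.

0.551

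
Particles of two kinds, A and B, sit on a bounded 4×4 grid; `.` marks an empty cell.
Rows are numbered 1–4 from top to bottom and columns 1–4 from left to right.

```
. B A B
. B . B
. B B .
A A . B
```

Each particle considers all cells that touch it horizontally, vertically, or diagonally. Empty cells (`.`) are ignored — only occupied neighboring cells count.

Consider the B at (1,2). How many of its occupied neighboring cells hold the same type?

1

Occupied neighbors of (1,2): (1,3)=A, (2,2)=B.
Same type (B): 1 of 2.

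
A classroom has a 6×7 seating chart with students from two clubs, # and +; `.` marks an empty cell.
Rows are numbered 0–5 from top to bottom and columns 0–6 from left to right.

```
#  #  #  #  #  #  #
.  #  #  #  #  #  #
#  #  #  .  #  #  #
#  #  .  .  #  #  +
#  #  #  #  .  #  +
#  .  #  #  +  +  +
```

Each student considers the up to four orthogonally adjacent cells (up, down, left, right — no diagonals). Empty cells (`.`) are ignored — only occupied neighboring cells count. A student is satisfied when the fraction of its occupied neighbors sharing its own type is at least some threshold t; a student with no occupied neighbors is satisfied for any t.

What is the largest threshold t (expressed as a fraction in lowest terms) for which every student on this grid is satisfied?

Row 0: (0,0)# 1/1 · (0,1)# 3/3 · (0,2)# 3/3 · (0,3)# 3/3 · (0,4)# 3/3 · (0,5)# 3/3 · (0,6)# 2/2
Row 1: (1,1)# 3/3 · (1,2)# 4/4 · (1,3)# 3/3 · (1,4)# 4/4 · (1,5)# 4/4 · (1,6)# 3/3
Row 2: (2,0)# 2/2 · (2,1)# 4/4 · (2,2)# 2/2 · (2,4)# 3/3 · (2,5)# 4/4 · (2,6)# 2/3
Row 3: (3,0)# 3/3 · (3,1)# 3/3 · (3,4)# 2/2 · (3,5)# 3/4 · (3,6)+ 1/3
Row 4: (4,0)# 3/3 · (4,1)# 3/3 · (4,2)# 3/3 · (4,3)# 2/2 · (4,5)# 1/3 · (4,6)+ 2/3
Row 5: (5,0)# 1/1 · (5,2)# 2/2 · (5,3)# 2/3 · (5,4)+ 1/2 · (5,5)+ 2/3 · (5,6)+ 2/2
The smallest same-type fraction is 1/3 at (3,6), which reduces to 1/3. Any threshold above that leaves this student unsatisfied.

1/3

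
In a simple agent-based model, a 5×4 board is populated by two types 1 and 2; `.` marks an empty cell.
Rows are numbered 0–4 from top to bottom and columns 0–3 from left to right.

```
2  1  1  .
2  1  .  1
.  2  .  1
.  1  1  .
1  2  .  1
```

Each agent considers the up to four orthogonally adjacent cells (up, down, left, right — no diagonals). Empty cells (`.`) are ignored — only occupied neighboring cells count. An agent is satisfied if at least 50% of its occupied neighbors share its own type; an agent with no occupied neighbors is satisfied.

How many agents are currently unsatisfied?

5

(0,0)2 1/2 ✓
(0,1)1 2/3 ✓
(0,2)1 1/1 ✓
(1,0)2 1/2 ✓
(1,1)1 1/3 ✗
(1,3)1 1/1 ✓
(2,1)2 0/2 ✗
(2,3)1 1/1 ✓
(3,1)1 1/3 ✗
(3,2)1 1/1 ✓
(4,0)1 0/1 ✗
(4,1)2 0/2 ✗
(4,3)1 0/0 ✓
Unsatisfied: (1,1), (2,1), (3,1), (4,0), (4,1) — 5 in total.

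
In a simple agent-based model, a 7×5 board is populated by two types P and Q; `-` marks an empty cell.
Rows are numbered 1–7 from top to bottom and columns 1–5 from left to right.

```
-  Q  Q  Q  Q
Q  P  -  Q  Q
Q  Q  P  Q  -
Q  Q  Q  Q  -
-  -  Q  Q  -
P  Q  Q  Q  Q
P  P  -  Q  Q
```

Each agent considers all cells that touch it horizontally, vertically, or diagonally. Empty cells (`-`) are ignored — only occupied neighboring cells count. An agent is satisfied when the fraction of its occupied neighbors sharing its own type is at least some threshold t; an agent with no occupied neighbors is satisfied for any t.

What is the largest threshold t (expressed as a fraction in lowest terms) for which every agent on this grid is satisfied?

Row 1: (1,2)Q 2/3 · (1,3)Q 3/4 · (1,4)Q 4/4 · (1,5)Q 3/3
Row 2: (2,1)Q 3/4 · (2,2)P 1/6 · (2,4)Q 5/6 · (2,5)Q 4/4
Row 3: (3,1)Q 4/5 · (3,2)Q 5/7 · (3,3)P 1/7 · (3,4)Q 4/5
Row 4: (4,1)Q 3/3 · (4,2)Q 5/6 · (4,3)Q 6/7 · (4,4)Q 4/5
Row 5: (5,3)Q 7/7 · (5,4)Q 6/6
Row 6: (6,1)P 2/3 · (6,2)Q 2/5 · (6,3)Q 5/6 · (6,4)Q 6/6 · (6,5)Q 4/4
Row 7: (7,1)P 2/3 · (7,2)P 2/4 · (7,4)Q 4/4 · (7,5)Q 3/3
The smallest same-type fraction is 1/7 at (3,3), which reduces to 1/7. Any threshold above that leaves this agent unsatisfied.

1/7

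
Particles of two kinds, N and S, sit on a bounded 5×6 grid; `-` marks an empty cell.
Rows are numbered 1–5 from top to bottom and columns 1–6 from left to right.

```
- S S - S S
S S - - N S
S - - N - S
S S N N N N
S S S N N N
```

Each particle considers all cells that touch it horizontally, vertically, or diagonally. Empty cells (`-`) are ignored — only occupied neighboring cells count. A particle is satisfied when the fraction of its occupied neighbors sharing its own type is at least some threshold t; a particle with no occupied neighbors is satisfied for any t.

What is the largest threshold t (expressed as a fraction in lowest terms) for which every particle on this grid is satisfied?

Row 1: (1,2)S 3/3 · (1,3)S 2/2 · (1,5)S 2/3 · (1,6)S 2/3
Row 2: (2,1)S 3/3 · (2,2)S 4/4 · (2,5)N 1/5 · (2,6)S 3/4
Row 3: (3,1)S 4/4 · (3,4)N 4/4 · (3,6)S 1/4
Row 4: (4,1)S 4/4 · (4,2)S 5/6 · (4,3)N 3/6 · (4,4)N 5/6 · (4,5)N 6/7 · (4,6)N 3/4
Row 5: (5,1)S 3/3 · (5,2)S 4/5 · (5,3)S 2/5 · (5,4)N 4/5 · (5,5)N 5/5 · (5,6)N 3/3
The smallest same-type fraction is 1/5 at (2,5), which reduces to 1/5. Any threshold above that leaves this particle unsatisfied.

1/5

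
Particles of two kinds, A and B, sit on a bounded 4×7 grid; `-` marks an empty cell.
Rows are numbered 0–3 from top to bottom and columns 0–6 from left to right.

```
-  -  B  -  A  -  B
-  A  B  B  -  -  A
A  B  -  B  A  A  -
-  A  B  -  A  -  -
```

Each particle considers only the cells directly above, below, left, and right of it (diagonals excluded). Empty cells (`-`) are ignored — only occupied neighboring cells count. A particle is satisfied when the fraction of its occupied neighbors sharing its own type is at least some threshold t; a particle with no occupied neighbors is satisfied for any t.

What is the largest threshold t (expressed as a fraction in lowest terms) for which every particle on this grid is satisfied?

0/1

(0,2)B 1/1
(0,4)A — no occupied neighbors
(0,6)B 0/1
(1,1)A 0/2
(1,2)B 2/3
(1,3)B 2/2
(1,6)A 0/1
(2,0)A 0/1
(2,1)B 0/3
(2,3)B 1/2
(2,4)A 2/3
(2,5)A 1/1
(3,1)A 0/2
(3,2)B 0/1
(3,4)A 1/1
The smallest same-type fraction is 0/1 at (0,6), which reduces to 0/1. Any threshold above that leaves this particle unsatisfied.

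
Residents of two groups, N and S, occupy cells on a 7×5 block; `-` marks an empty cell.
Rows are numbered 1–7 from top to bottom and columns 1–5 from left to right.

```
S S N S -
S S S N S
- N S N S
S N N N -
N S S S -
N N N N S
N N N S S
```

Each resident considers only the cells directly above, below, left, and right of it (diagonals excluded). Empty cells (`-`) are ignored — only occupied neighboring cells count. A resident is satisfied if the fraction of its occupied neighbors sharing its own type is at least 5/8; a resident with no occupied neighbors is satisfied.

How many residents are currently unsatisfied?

(1,1)S 2/2 satisfied
(1,2)S 2/3 satisfied
(1,3)N 0/3 not
(1,4)S 0/2 not
(2,1)S 2/2 satisfied
(2,2)S 3/4 satisfied
(2,3)S 2/4 not
(2,4)N 1/4 not
(2,5)S 1/2 not
(3,2)N 1/3 not
(3,3)S 1/4 not
(3,4)N 2/4 not
(3,5)S 1/2 not
(4,1)S 0/2 not
(4,2)N 2/4 not
(4,3)N 2/4 not
(4,4)N 2/3 satisfied
(5,1)N 1/3 not
(5,2)S 1/4 not
(5,3)S 2/4 not
(5,4)S 1/3 not
(6,1)N 3/3 satisfied
(6,2)N 3/4 satisfied
(6,3)N 3/4 satisfied
(6,4)N 1/4 not
(6,5)S 1/2 not
(7,1)N 2/2 satisfied
(7,2)N 3/3 satisfied
(7,3)N 2/3 satisfied
(7,4)S 1/3 not
(7,5)S 2/2 satisfied
Unsatisfied: (1,3), (1,4), (2,3), (2,4), (2,5), (3,2), (3,3), (3,4), (3,5), (4,1), (4,2), (4,3), (5,1), (5,2), (5,3), (5,4), (6,4), (6,5), (7,4) — 19 in total.

19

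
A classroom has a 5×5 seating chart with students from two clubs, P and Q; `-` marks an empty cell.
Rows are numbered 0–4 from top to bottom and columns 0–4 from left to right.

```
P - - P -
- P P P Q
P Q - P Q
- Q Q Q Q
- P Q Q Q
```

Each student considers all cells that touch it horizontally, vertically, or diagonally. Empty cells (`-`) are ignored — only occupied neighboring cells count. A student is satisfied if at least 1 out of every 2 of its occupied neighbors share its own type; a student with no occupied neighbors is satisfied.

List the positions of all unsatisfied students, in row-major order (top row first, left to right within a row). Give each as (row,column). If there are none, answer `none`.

(0,0)P 1/1 ✓
(0,3)P 2/3 ✓
(1,1)P 3/4 ✓
(1,2)P 4/5 ✓
(1,3)P 3/5 ✓
(1,4)Q 1/4 ✗
(2,0)P 1/3 ✗
(2,1)Q 2/5 ✗
(2,3)P 2/7 ✗
(2,4)Q 3/5 ✓
(3,1)Q 3/5 ✓
(3,2)Q 5/7 ✓
(3,3)Q 6/7 ✓
(3,4)Q 4/5 ✓
(4,1)P 0/3 ✗
(4,2)Q 4/5 ✓
(4,3)Q 5/5 ✓
(4,4)Q 3/3 ✓

(1,4), (2,0), (2,1), (2,3), (4,1)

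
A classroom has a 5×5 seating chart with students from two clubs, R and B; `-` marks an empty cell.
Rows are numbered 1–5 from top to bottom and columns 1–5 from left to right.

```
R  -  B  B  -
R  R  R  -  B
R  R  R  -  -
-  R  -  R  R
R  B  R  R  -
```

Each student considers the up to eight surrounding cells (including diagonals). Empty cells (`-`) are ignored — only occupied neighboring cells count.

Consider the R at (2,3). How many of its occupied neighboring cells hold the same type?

Occupied neighbors of (2,3): (1,3)=B, (1,4)=B, (2,2)=R, (3,2)=R, (3,3)=R.
Same type (R): 3 of 5.

3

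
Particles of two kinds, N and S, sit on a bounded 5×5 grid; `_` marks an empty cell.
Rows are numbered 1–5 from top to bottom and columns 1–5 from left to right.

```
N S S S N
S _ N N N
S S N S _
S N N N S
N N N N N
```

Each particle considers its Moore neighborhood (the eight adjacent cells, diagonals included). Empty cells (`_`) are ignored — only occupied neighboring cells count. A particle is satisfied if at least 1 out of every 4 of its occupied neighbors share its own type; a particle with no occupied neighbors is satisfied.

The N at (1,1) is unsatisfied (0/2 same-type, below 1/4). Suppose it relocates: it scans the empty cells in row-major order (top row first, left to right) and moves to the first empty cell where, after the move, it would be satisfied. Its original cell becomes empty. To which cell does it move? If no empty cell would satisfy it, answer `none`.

Vacating (1,1). Empty cells in order:
  (2,2): 2/7 same-type → satisfied — stop here.

(2,2)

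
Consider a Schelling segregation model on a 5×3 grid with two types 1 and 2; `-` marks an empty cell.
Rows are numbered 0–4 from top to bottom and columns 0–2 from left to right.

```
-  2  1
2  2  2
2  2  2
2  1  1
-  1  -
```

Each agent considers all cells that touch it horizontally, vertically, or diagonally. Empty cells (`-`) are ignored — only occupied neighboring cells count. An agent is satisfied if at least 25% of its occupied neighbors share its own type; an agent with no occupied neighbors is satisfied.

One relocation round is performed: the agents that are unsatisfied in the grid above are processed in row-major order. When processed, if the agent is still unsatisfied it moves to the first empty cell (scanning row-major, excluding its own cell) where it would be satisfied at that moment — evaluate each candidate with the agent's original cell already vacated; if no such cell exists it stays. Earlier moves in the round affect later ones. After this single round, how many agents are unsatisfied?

Initially unsatisfied (in order): (0,2).
  (0,2) → (4,0).
Resulting grid:
- 2 -
2 2 2
2 2 2
2 1 1
1 1 -
All satisfied now.

0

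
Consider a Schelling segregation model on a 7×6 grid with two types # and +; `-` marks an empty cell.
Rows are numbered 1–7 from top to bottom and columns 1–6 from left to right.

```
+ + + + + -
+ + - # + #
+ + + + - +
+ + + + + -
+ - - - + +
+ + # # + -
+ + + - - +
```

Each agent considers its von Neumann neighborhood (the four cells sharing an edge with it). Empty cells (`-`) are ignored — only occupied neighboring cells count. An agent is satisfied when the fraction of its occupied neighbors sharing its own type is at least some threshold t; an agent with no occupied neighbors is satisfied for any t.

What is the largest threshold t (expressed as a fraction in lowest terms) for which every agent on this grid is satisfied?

(1,1)+ 2/2
(1,2)+ 3/3
(1,3)+ 2/2
(1,4)+ 2/3
(1,5)+ 2/2
(2,1)+ 3/3
(2,2)+ 3/3
(2,4)# 0/3
(2,5)+ 1/3
(2,6)# 0/2
(3,1)+ 3/3
(3,2)+ 4/4
(3,3)+ 3/3
(3,4)+ 2/3
(3,6)+ 0/1
(4,1)+ 3/3
(4,2)+ 3/3
(4,3)+ 3/3
(4,4)+ 3/3
(4,5)+ 2/2
(5,1)+ 2/2
(5,5)+ 3/3
(5,6)+ 1/1
(6,1)+ 3/3
(6,2)+ 2/3
(6,3)# 1/3
(6,4)# 1/2
(6,5)+ 1/2
(7,1)+ 2/2
(7,2)+ 3/3
(7,3)+ 1/2
(7,6)+ — no occupied neighbors
The smallest same-type fraction is 0/3 at (2,4), which reduces to 0/1. Any threshold above that leaves this agent unsatisfied.

0/1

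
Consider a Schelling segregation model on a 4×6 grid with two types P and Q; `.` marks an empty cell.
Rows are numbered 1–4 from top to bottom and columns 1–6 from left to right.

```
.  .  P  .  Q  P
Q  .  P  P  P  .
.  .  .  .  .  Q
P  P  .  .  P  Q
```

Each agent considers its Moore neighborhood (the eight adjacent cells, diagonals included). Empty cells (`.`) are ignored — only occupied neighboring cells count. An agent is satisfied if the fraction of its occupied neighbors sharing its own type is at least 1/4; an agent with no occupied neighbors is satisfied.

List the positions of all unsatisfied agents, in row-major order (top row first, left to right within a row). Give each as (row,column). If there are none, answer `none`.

(1,5), (4,5)

(1,3)P 2/2 ok
(1,5)Q 0/3 unhappy
(1,6)P 1/2 ok
(2,1)Q 0/0 ok
(2,3)P 2/2 ok
(2,4)P 3/4 ok
(2,5)P 2/4 ok
(3,6)Q 1/3 ok
(4,1)P 1/1 ok
(4,2)P 1/1 ok
(4,5)P 0/2 unhappy
(4,6)Q 1/2 ok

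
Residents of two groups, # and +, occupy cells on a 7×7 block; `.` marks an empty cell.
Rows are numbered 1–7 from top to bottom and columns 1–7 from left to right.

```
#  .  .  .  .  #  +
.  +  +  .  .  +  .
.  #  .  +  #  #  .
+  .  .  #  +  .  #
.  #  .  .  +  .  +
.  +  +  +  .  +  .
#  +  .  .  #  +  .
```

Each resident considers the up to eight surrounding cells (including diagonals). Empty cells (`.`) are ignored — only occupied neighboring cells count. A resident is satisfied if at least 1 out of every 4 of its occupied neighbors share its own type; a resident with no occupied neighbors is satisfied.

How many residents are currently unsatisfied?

7

Row 1: (1,1)# 0/1 ✗ · (1,6)# 0/2 ✗ · (1,7)+ 1/2 ✓
Row 2: (2,2)+ 1/3 ✓ · (2,3)+ 2/3 ✓ · (2,6)+ 1/4 ✓
Row 3: (3,2)# 0/3 ✗ · (3,4)+ 2/4 ✓ · (3,5)# 2/5 ✓ · (3,6)# 2/4 ✓
Row 4: (4,1)+ 0/2 ✗ · (4,4)# 1/4 ✓ · (4,5)+ 2/5 ✓ · (4,7)# 1/2 ✓
Row 5: (5,2)# 0/3 ✗ · (5,5)+ 3/4 ✓ · (5,7)+ 1/2 ✓
Row 6: (6,2)+ 2/4 ✓ · (6,3)+ 3/4 ✓ · (6,4)+ 2/3 ✓ · (6,6)+ 3/4 ✓
Row 7: (7,1)# 0/2 ✗ · (7,2)+ 2/3 ✓ · (7,5)# 0/3 ✗ · (7,6)+ 1/2 ✓
Unsatisfied: (1,1), (1,6), (3,2), (4,1), (5,2), (7,1), (7,5) — 7 in total.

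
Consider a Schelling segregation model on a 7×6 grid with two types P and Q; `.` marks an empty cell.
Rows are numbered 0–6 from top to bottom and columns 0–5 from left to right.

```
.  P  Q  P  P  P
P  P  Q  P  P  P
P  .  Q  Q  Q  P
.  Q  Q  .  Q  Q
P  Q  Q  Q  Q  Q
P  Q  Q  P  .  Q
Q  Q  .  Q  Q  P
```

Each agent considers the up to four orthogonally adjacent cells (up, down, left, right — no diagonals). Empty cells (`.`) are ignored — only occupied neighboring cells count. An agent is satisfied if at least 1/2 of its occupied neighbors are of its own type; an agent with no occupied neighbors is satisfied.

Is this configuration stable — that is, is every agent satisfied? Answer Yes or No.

No

(0,1)P 1/2 ✓
(0,2)Q 1/3 ✗
(0,3)P 2/3 ✓
(0,4)P 3/3 ✓
(0,5)P 2/2 ✓
(1,0)P 2/2 ✓
(1,1)P 2/3 ✓
(1,2)Q 2/4 ✓
(1,3)P 2/4 ✓
(1,4)P 3/4 ✓
(1,5)P 3/3 ✓
(2,0)P 1/1 ✓
(2,2)Q 3/3 ✓
(2,3)Q 2/3 ✓
(2,4)Q 2/4 ✓
(2,5)P 1/3 ✗
(3,1)Q 2/2 ✓
(3,2)Q 3/3 ✓
(3,4)Q 3/3 ✓
(3,5)Q 2/3 ✓
(4,0)P 1/2 ✓
(4,1)Q 3/4 ✓
(4,2)Q 4/4 ✓
(4,3)Q 2/3 ✓
(4,4)Q 3/3 ✓
(4,5)Q 3/3 ✓
(5,0)P 1/3 ✗
(5,1)Q 3/4 ✓
(5,2)Q 2/3 ✓
(5,3)P 0/3 ✗
(5,5)Q 1/2 ✓
(6,0)Q 1/2 ✓
(6,1)Q 2/2 ✓
(6,3)Q 1/2 ✓
(6,4)Q 1/2 ✓
(6,5)P 0/2 ✗
For instance (0,2) has only 1/3 same-type neighbors, below 1/2.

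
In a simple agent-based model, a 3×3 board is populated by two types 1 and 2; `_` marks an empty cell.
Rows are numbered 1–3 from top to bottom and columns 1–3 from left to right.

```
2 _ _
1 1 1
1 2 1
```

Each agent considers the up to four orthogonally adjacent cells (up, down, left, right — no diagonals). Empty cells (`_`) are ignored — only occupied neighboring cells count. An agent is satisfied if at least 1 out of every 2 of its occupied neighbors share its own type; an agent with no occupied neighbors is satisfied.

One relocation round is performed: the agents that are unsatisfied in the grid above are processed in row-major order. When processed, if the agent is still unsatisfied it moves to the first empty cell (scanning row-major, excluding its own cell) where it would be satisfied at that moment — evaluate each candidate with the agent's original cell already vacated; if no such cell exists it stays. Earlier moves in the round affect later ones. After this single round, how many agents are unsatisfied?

Initially unsatisfied (in order): (1,1), (3,2).
  (1,1): no empty cell satisfies it; stays.
  (3,2) → (1,2).
Resulting grid:
2 2 _
1 1 1
1 _ 1
All satisfied now.

0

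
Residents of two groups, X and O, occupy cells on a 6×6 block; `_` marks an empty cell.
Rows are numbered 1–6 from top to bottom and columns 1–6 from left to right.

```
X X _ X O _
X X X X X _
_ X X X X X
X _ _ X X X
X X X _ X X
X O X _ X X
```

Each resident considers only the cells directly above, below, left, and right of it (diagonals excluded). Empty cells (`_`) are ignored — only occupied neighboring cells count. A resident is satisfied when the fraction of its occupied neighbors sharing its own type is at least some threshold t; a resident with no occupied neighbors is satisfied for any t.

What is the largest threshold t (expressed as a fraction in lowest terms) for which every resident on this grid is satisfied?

0/1

(1,1)X 2/2
(1,2)X 2/2
(1,4)X 1/2
(1,5)O 0/2
(2,1)X 2/2
(2,2)X 4/4
(2,3)X 3/3
(2,4)X 4/4
(2,5)X 2/3
(3,2)X 2/2
(3,3)X 3/3
(3,4)X 4/4
(3,5)X 4/4
(3,6)X 2/2
(4,1)X 1/1
(4,4)X 2/2
(4,5)X 4/4
(4,6)X 3/3
(5,1)X 3/3
(5,2)X 2/3
(5,3)X 2/2
(5,5)X 3/3
(5,6)X 3/3
(6,1)X 1/2
(6,2)O 0/3
(6,3)X 1/2
(6,5)X 2/2
(6,6)X 2/2
The smallest same-type fraction is 0/2 at (1,5), which reduces to 0/1. Any threshold above that leaves this resident unsatisfied.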